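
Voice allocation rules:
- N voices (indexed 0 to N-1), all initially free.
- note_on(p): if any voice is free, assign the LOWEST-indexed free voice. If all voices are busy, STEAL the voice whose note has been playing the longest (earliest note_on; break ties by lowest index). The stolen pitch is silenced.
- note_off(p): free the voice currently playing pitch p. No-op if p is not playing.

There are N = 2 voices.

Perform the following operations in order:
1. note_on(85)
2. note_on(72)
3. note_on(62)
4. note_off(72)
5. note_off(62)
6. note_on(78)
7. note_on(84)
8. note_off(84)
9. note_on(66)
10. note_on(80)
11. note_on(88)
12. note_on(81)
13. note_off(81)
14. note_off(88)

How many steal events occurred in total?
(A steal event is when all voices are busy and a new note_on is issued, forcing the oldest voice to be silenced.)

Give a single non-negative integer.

Answer: 4

Derivation:
Op 1: note_on(85): voice 0 is free -> assigned | voices=[85 -]
Op 2: note_on(72): voice 1 is free -> assigned | voices=[85 72]
Op 3: note_on(62): all voices busy, STEAL voice 0 (pitch 85, oldest) -> assign | voices=[62 72]
Op 4: note_off(72): free voice 1 | voices=[62 -]
Op 5: note_off(62): free voice 0 | voices=[- -]
Op 6: note_on(78): voice 0 is free -> assigned | voices=[78 -]
Op 7: note_on(84): voice 1 is free -> assigned | voices=[78 84]
Op 8: note_off(84): free voice 1 | voices=[78 -]
Op 9: note_on(66): voice 1 is free -> assigned | voices=[78 66]
Op 10: note_on(80): all voices busy, STEAL voice 0 (pitch 78, oldest) -> assign | voices=[80 66]
Op 11: note_on(88): all voices busy, STEAL voice 1 (pitch 66, oldest) -> assign | voices=[80 88]
Op 12: note_on(81): all voices busy, STEAL voice 0 (pitch 80, oldest) -> assign | voices=[81 88]
Op 13: note_off(81): free voice 0 | voices=[- 88]
Op 14: note_off(88): free voice 1 | voices=[- -]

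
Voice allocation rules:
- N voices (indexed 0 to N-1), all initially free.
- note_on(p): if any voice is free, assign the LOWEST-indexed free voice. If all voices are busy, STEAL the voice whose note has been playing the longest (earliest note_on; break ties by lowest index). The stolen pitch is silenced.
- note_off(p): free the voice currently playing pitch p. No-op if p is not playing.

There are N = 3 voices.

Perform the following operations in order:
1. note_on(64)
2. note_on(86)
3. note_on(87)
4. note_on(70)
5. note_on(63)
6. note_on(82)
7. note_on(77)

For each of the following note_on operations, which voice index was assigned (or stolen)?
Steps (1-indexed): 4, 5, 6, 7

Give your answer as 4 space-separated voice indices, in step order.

Op 1: note_on(64): voice 0 is free -> assigned | voices=[64 - -]
Op 2: note_on(86): voice 1 is free -> assigned | voices=[64 86 -]
Op 3: note_on(87): voice 2 is free -> assigned | voices=[64 86 87]
Op 4: note_on(70): all voices busy, STEAL voice 0 (pitch 64, oldest) -> assign | voices=[70 86 87]
Op 5: note_on(63): all voices busy, STEAL voice 1 (pitch 86, oldest) -> assign | voices=[70 63 87]
Op 6: note_on(82): all voices busy, STEAL voice 2 (pitch 87, oldest) -> assign | voices=[70 63 82]
Op 7: note_on(77): all voices busy, STEAL voice 0 (pitch 70, oldest) -> assign | voices=[77 63 82]

Answer: 0 1 2 0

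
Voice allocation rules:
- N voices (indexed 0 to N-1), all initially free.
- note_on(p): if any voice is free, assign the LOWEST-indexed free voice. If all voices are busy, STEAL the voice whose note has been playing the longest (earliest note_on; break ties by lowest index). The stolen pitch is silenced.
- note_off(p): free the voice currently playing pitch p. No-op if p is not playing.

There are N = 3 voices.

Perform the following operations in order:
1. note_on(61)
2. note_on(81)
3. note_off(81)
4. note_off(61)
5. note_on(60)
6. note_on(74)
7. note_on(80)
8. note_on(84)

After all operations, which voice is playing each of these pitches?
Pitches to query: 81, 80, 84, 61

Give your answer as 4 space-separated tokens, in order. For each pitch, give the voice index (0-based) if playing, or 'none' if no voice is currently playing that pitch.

Op 1: note_on(61): voice 0 is free -> assigned | voices=[61 - -]
Op 2: note_on(81): voice 1 is free -> assigned | voices=[61 81 -]
Op 3: note_off(81): free voice 1 | voices=[61 - -]
Op 4: note_off(61): free voice 0 | voices=[- - -]
Op 5: note_on(60): voice 0 is free -> assigned | voices=[60 - -]
Op 6: note_on(74): voice 1 is free -> assigned | voices=[60 74 -]
Op 7: note_on(80): voice 2 is free -> assigned | voices=[60 74 80]
Op 8: note_on(84): all voices busy, STEAL voice 0 (pitch 60, oldest) -> assign | voices=[84 74 80]

Answer: none 2 0 none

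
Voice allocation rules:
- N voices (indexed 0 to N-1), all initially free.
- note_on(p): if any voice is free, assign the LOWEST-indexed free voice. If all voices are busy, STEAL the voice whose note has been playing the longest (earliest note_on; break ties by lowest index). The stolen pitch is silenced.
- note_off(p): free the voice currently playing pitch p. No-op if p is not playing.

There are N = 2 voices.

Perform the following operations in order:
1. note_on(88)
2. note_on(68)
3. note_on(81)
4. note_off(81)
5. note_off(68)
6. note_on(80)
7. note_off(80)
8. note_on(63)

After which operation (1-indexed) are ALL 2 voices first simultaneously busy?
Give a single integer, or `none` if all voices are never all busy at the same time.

Answer: 2

Derivation:
Op 1: note_on(88): voice 0 is free -> assigned | voices=[88 -]
Op 2: note_on(68): voice 1 is free -> assigned | voices=[88 68]
Op 3: note_on(81): all voices busy, STEAL voice 0 (pitch 88, oldest) -> assign | voices=[81 68]
Op 4: note_off(81): free voice 0 | voices=[- 68]
Op 5: note_off(68): free voice 1 | voices=[- -]
Op 6: note_on(80): voice 0 is free -> assigned | voices=[80 -]
Op 7: note_off(80): free voice 0 | voices=[- -]
Op 8: note_on(63): voice 0 is free -> assigned | voices=[63 -]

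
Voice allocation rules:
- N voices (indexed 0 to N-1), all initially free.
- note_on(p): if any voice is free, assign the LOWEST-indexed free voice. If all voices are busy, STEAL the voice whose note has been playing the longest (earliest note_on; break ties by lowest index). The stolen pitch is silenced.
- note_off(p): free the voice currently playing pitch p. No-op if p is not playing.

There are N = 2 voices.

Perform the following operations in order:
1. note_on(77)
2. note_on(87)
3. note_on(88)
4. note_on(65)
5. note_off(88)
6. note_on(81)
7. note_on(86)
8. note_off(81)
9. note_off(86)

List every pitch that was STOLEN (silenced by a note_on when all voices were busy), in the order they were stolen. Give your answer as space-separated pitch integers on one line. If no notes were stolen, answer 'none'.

Op 1: note_on(77): voice 0 is free -> assigned | voices=[77 -]
Op 2: note_on(87): voice 1 is free -> assigned | voices=[77 87]
Op 3: note_on(88): all voices busy, STEAL voice 0 (pitch 77, oldest) -> assign | voices=[88 87]
Op 4: note_on(65): all voices busy, STEAL voice 1 (pitch 87, oldest) -> assign | voices=[88 65]
Op 5: note_off(88): free voice 0 | voices=[- 65]
Op 6: note_on(81): voice 0 is free -> assigned | voices=[81 65]
Op 7: note_on(86): all voices busy, STEAL voice 1 (pitch 65, oldest) -> assign | voices=[81 86]
Op 8: note_off(81): free voice 0 | voices=[- 86]
Op 9: note_off(86): free voice 1 | voices=[- -]

Answer: 77 87 65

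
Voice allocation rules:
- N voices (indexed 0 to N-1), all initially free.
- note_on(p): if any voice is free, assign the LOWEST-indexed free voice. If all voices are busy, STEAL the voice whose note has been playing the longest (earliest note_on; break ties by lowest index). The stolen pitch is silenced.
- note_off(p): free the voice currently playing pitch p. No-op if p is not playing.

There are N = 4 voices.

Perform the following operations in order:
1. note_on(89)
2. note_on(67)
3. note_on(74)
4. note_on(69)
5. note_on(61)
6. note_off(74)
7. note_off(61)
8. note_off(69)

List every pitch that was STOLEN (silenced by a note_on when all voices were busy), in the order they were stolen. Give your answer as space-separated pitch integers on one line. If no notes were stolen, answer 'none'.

Answer: 89

Derivation:
Op 1: note_on(89): voice 0 is free -> assigned | voices=[89 - - -]
Op 2: note_on(67): voice 1 is free -> assigned | voices=[89 67 - -]
Op 3: note_on(74): voice 2 is free -> assigned | voices=[89 67 74 -]
Op 4: note_on(69): voice 3 is free -> assigned | voices=[89 67 74 69]
Op 5: note_on(61): all voices busy, STEAL voice 0 (pitch 89, oldest) -> assign | voices=[61 67 74 69]
Op 6: note_off(74): free voice 2 | voices=[61 67 - 69]
Op 7: note_off(61): free voice 0 | voices=[- 67 - 69]
Op 8: note_off(69): free voice 3 | voices=[- 67 - -]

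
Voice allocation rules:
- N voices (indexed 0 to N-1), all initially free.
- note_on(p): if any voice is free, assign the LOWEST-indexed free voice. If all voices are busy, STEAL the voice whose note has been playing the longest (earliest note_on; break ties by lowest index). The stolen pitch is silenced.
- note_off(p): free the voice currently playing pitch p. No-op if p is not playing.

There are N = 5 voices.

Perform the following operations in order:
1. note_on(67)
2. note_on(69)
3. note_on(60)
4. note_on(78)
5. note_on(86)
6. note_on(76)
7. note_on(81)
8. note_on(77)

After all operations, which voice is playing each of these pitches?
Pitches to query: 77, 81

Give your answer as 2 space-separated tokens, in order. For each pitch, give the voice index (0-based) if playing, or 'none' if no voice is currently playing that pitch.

Answer: 2 1

Derivation:
Op 1: note_on(67): voice 0 is free -> assigned | voices=[67 - - - -]
Op 2: note_on(69): voice 1 is free -> assigned | voices=[67 69 - - -]
Op 3: note_on(60): voice 2 is free -> assigned | voices=[67 69 60 - -]
Op 4: note_on(78): voice 3 is free -> assigned | voices=[67 69 60 78 -]
Op 5: note_on(86): voice 4 is free -> assigned | voices=[67 69 60 78 86]
Op 6: note_on(76): all voices busy, STEAL voice 0 (pitch 67, oldest) -> assign | voices=[76 69 60 78 86]
Op 7: note_on(81): all voices busy, STEAL voice 1 (pitch 69, oldest) -> assign | voices=[76 81 60 78 86]
Op 8: note_on(77): all voices busy, STEAL voice 2 (pitch 60, oldest) -> assign | voices=[76 81 77 78 86]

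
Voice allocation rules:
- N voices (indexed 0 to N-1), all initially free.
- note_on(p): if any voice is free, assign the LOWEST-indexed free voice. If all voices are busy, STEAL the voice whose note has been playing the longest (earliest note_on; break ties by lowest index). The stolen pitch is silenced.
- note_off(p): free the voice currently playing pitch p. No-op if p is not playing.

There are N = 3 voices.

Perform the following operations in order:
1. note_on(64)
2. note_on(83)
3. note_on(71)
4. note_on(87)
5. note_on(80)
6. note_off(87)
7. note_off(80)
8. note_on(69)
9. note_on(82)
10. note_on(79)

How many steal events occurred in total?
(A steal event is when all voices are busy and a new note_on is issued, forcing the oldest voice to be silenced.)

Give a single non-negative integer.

Op 1: note_on(64): voice 0 is free -> assigned | voices=[64 - -]
Op 2: note_on(83): voice 1 is free -> assigned | voices=[64 83 -]
Op 3: note_on(71): voice 2 is free -> assigned | voices=[64 83 71]
Op 4: note_on(87): all voices busy, STEAL voice 0 (pitch 64, oldest) -> assign | voices=[87 83 71]
Op 5: note_on(80): all voices busy, STEAL voice 1 (pitch 83, oldest) -> assign | voices=[87 80 71]
Op 6: note_off(87): free voice 0 | voices=[- 80 71]
Op 7: note_off(80): free voice 1 | voices=[- - 71]
Op 8: note_on(69): voice 0 is free -> assigned | voices=[69 - 71]
Op 9: note_on(82): voice 1 is free -> assigned | voices=[69 82 71]
Op 10: note_on(79): all voices busy, STEAL voice 2 (pitch 71, oldest) -> assign | voices=[69 82 79]

Answer: 3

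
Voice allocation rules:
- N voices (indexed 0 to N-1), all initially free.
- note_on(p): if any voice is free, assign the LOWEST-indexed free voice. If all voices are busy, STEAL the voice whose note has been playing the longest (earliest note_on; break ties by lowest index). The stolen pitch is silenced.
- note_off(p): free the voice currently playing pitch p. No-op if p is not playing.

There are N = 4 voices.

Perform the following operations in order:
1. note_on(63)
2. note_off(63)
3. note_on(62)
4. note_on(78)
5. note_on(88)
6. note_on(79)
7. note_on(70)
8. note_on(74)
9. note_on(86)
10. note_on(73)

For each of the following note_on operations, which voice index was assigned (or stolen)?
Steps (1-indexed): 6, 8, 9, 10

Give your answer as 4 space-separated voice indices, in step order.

Answer: 3 1 2 3

Derivation:
Op 1: note_on(63): voice 0 is free -> assigned | voices=[63 - - -]
Op 2: note_off(63): free voice 0 | voices=[- - - -]
Op 3: note_on(62): voice 0 is free -> assigned | voices=[62 - - -]
Op 4: note_on(78): voice 1 is free -> assigned | voices=[62 78 - -]
Op 5: note_on(88): voice 2 is free -> assigned | voices=[62 78 88 -]
Op 6: note_on(79): voice 3 is free -> assigned | voices=[62 78 88 79]
Op 7: note_on(70): all voices busy, STEAL voice 0 (pitch 62, oldest) -> assign | voices=[70 78 88 79]
Op 8: note_on(74): all voices busy, STEAL voice 1 (pitch 78, oldest) -> assign | voices=[70 74 88 79]
Op 9: note_on(86): all voices busy, STEAL voice 2 (pitch 88, oldest) -> assign | voices=[70 74 86 79]
Op 10: note_on(73): all voices busy, STEAL voice 3 (pitch 79, oldest) -> assign | voices=[70 74 86 73]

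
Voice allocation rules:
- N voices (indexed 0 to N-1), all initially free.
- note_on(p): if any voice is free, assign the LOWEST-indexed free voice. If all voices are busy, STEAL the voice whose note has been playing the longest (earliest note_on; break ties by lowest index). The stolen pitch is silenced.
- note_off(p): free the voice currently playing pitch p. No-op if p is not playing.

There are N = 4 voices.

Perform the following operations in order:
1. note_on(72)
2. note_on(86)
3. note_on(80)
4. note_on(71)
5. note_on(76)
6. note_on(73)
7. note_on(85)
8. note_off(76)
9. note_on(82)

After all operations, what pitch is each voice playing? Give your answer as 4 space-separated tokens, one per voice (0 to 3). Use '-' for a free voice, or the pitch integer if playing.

Answer: 82 73 85 71

Derivation:
Op 1: note_on(72): voice 0 is free -> assigned | voices=[72 - - -]
Op 2: note_on(86): voice 1 is free -> assigned | voices=[72 86 - -]
Op 3: note_on(80): voice 2 is free -> assigned | voices=[72 86 80 -]
Op 4: note_on(71): voice 3 is free -> assigned | voices=[72 86 80 71]
Op 5: note_on(76): all voices busy, STEAL voice 0 (pitch 72, oldest) -> assign | voices=[76 86 80 71]
Op 6: note_on(73): all voices busy, STEAL voice 1 (pitch 86, oldest) -> assign | voices=[76 73 80 71]
Op 7: note_on(85): all voices busy, STEAL voice 2 (pitch 80, oldest) -> assign | voices=[76 73 85 71]
Op 8: note_off(76): free voice 0 | voices=[- 73 85 71]
Op 9: note_on(82): voice 0 is free -> assigned | voices=[82 73 85 71]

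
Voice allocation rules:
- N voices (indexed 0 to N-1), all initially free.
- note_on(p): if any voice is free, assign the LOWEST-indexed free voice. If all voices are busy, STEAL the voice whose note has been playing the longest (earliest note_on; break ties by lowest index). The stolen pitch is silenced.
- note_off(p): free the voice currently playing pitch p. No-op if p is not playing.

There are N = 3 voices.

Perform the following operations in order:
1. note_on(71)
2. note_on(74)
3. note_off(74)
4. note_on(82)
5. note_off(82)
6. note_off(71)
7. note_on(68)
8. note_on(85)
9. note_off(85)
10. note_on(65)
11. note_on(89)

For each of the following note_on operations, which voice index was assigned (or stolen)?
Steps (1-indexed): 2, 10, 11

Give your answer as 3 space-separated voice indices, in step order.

Answer: 1 1 2

Derivation:
Op 1: note_on(71): voice 0 is free -> assigned | voices=[71 - -]
Op 2: note_on(74): voice 1 is free -> assigned | voices=[71 74 -]
Op 3: note_off(74): free voice 1 | voices=[71 - -]
Op 4: note_on(82): voice 1 is free -> assigned | voices=[71 82 -]
Op 5: note_off(82): free voice 1 | voices=[71 - -]
Op 6: note_off(71): free voice 0 | voices=[- - -]
Op 7: note_on(68): voice 0 is free -> assigned | voices=[68 - -]
Op 8: note_on(85): voice 1 is free -> assigned | voices=[68 85 -]
Op 9: note_off(85): free voice 1 | voices=[68 - -]
Op 10: note_on(65): voice 1 is free -> assigned | voices=[68 65 -]
Op 11: note_on(89): voice 2 is free -> assigned | voices=[68 65 89]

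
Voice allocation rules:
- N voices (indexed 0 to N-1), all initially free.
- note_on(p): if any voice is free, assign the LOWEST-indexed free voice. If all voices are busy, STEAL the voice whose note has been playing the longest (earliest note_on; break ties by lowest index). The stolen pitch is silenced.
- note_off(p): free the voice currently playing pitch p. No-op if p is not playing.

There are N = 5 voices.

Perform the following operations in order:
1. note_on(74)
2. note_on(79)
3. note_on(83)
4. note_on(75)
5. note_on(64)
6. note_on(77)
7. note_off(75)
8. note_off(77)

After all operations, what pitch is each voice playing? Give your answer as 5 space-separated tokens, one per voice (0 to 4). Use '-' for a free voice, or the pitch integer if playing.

Op 1: note_on(74): voice 0 is free -> assigned | voices=[74 - - - -]
Op 2: note_on(79): voice 1 is free -> assigned | voices=[74 79 - - -]
Op 3: note_on(83): voice 2 is free -> assigned | voices=[74 79 83 - -]
Op 4: note_on(75): voice 3 is free -> assigned | voices=[74 79 83 75 -]
Op 5: note_on(64): voice 4 is free -> assigned | voices=[74 79 83 75 64]
Op 6: note_on(77): all voices busy, STEAL voice 0 (pitch 74, oldest) -> assign | voices=[77 79 83 75 64]
Op 7: note_off(75): free voice 3 | voices=[77 79 83 - 64]
Op 8: note_off(77): free voice 0 | voices=[- 79 83 - 64]

Answer: - 79 83 - 64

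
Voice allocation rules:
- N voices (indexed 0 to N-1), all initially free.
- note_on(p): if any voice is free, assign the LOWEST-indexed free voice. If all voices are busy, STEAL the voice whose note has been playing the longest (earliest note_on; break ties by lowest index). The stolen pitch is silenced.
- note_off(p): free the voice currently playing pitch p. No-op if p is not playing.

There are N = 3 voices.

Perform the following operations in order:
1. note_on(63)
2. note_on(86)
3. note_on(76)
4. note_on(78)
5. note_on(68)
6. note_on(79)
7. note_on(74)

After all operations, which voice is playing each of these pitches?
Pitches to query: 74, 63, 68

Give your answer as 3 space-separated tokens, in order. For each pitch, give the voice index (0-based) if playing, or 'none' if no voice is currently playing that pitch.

Op 1: note_on(63): voice 0 is free -> assigned | voices=[63 - -]
Op 2: note_on(86): voice 1 is free -> assigned | voices=[63 86 -]
Op 3: note_on(76): voice 2 is free -> assigned | voices=[63 86 76]
Op 4: note_on(78): all voices busy, STEAL voice 0 (pitch 63, oldest) -> assign | voices=[78 86 76]
Op 5: note_on(68): all voices busy, STEAL voice 1 (pitch 86, oldest) -> assign | voices=[78 68 76]
Op 6: note_on(79): all voices busy, STEAL voice 2 (pitch 76, oldest) -> assign | voices=[78 68 79]
Op 7: note_on(74): all voices busy, STEAL voice 0 (pitch 78, oldest) -> assign | voices=[74 68 79]

Answer: 0 none 1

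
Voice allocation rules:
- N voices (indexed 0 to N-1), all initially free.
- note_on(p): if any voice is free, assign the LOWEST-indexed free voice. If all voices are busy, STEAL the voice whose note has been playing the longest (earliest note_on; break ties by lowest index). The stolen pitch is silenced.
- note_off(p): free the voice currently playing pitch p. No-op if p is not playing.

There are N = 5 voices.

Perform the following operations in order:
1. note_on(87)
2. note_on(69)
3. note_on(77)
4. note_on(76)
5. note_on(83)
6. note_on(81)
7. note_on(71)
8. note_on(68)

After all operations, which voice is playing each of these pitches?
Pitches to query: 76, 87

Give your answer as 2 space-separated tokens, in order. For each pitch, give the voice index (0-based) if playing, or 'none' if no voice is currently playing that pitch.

Answer: 3 none

Derivation:
Op 1: note_on(87): voice 0 is free -> assigned | voices=[87 - - - -]
Op 2: note_on(69): voice 1 is free -> assigned | voices=[87 69 - - -]
Op 3: note_on(77): voice 2 is free -> assigned | voices=[87 69 77 - -]
Op 4: note_on(76): voice 3 is free -> assigned | voices=[87 69 77 76 -]
Op 5: note_on(83): voice 4 is free -> assigned | voices=[87 69 77 76 83]
Op 6: note_on(81): all voices busy, STEAL voice 0 (pitch 87, oldest) -> assign | voices=[81 69 77 76 83]
Op 7: note_on(71): all voices busy, STEAL voice 1 (pitch 69, oldest) -> assign | voices=[81 71 77 76 83]
Op 8: note_on(68): all voices busy, STEAL voice 2 (pitch 77, oldest) -> assign | voices=[81 71 68 76 83]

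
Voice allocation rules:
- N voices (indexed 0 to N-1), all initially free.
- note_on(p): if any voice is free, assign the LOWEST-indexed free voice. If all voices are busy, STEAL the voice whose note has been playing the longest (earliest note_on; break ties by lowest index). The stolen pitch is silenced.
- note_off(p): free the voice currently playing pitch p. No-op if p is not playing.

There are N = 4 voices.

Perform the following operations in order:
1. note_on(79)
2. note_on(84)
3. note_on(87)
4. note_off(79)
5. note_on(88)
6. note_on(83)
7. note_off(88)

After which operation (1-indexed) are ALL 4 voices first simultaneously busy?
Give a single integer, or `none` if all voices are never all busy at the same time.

Answer: 6

Derivation:
Op 1: note_on(79): voice 0 is free -> assigned | voices=[79 - - -]
Op 2: note_on(84): voice 1 is free -> assigned | voices=[79 84 - -]
Op 3: note_on(87): voice 2 is free -> assigned | voices=[79 84 87 -]
Op 4: note_off(79): free voice 0 | voices=[- 84 87 -]
Op 5: note_on(88): voice 0 is free -> assigned | voices=[88 84 87 -]
Op 6: note_on(83): voice 3 is free -> assigned | voices=[88 84 87 83]
Op 7: note_off(88): free voice 0 | voices=[- 84 87 83]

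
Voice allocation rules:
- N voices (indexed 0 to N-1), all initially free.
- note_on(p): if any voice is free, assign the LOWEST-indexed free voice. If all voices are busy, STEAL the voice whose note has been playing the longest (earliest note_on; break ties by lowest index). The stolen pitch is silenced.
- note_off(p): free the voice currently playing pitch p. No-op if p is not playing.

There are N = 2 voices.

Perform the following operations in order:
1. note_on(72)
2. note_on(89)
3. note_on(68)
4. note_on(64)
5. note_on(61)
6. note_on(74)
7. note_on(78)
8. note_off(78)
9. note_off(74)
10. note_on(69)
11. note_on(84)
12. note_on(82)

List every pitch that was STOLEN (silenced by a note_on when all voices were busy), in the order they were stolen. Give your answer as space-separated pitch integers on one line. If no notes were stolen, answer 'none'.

Answer: 72 89 68 64 61 69

Derivation:
Op 1: note_on(72): voice 0 is free -> assigned | voices=[72 -]
Op 2: note_on(89): voice 1 is free -> assigned | voices=[72 89]
Op 3: note_on(68): all voices busy, STEAL voice 0 (pitch 72, oldest) -> assign | voices=[68 89]
Op 4: note_on(64): all voices busy, STEAL voice 1 (pitch 89, oldest) -> assign | voices=[68 64]
Op 5: note_on(61): all voices busy, STEAL voice 0 (pitch 68, oldest) -> assign | voices=[61 64]
Op 6: note_on(74): all voices busy, STEAL voice 1 (pitch 64, oldest) -> assign | voices=[61 74]
Op 7: note_on(78): all voices busy, STEAL voice 0 (pitch 61, oldest) -> assign | voices=[78 74]
Op 8: note_off(78): free voice 0 | voices=[- 74]
Op 9: note_off(74): free voice 1 | voices=[- -]
Op 10: note_on(69): voice 0 is free -> assigned | voices=[69 -]
Op 11: note_on(84): voice 1 is free -> assigned | voices=[69 84]
Op 12: note_on(82): all voices busy, STEAL voice 0 (pitch 69, oldest) -> assign | voices=[82 84]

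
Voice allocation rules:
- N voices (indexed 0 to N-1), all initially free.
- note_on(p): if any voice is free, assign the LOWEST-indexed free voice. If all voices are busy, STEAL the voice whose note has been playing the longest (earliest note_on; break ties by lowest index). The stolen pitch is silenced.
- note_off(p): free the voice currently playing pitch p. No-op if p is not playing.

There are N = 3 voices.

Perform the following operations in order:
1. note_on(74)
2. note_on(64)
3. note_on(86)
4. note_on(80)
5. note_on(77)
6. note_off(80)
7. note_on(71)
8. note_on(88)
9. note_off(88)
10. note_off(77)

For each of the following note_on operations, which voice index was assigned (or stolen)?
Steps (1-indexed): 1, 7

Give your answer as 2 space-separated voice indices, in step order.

Op 1: note_on(74): voice 0 is free -> assigned | voices=[74 - -]
Op 2: note_on(64): voice 1 is free -> assigned | voices=[74 64 -]
Op 3: note_on(86): voice 2 is free -> assigned | voices=[74 64 86]
Op 4: note_on(80): all voices busy, STEAL voice 0 (pitch 74, oldest) -> assign | voices=[80 64 86]
Op 5: note_on(77): all voices busy, STEAL voice 1 (pitch 64, oldest) -> assign | voices=[80 77 86]
Op 6: note_off(80): free voice 0 | voices=[- 77 86]
Op 7: note_on(71): voice 0 is free -> assigned | voices=[71 77 86]
Op 8: note_on(88): all voices busy, STEAL voice 2 (pitch 86, oldest) -> assign | voices=[71 77 88]
Op 9: note_off(88): free voice 2 | voices=[71 77 -]
Op 10: note_off(77): free voice 1 | voices=[71 - -]

Answer: 0 0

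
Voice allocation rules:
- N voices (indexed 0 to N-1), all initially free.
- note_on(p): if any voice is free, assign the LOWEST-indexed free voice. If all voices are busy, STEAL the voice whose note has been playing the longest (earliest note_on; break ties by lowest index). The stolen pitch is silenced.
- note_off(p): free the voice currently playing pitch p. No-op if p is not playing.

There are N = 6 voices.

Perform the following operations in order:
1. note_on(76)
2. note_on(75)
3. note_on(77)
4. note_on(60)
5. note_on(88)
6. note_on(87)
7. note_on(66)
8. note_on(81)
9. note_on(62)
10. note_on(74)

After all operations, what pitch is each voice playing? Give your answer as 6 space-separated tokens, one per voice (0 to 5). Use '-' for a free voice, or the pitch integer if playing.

Answer: 66 81 62 74 88 87

Derivation:
Op 1: note_on(76): voice 0 is free -> assigned | voices=[76 - - - - -]
Op 2: note_on(75): voice 1 is free -> assigned | voices=[76 75 - - - -]
Op 3: note_on(77): voice 2 is free -> assigned | voices=[76 75 77 - - -]
Op 4: note_on(60): voice 3 is free -> assigned | voices=[76 75 77 60 - -]
Op 5: note_on(88): voice 4 is free -> assigned | voices=[76 75 77 60 88 -]
Op 6: note_on(87): voice 5 is free -> assigned | voices=[76 75 77 60 88 87]
Op 7: note_on(66): all voices busy, STEAL voice 0 (pitch 76, oldest) -> assign | voices=[66 75 77 60 88 87]
Op 8: note_on(81): all voices busy, STEAL voice 1 (pitch 75, oldest) -> assign | voices=[66 81 77 60 88 87]
Op 9: note_on(62): all voices busy, STEAL voice 2 (pitch 77, oldest) -> assign | voices=[66 81 62 60 88 87]
Op 10: note_on(74): all voices busy, STEAL voice 3 (pitch 60, oldest) -> assign | voices=[66 81 62 74 88 87]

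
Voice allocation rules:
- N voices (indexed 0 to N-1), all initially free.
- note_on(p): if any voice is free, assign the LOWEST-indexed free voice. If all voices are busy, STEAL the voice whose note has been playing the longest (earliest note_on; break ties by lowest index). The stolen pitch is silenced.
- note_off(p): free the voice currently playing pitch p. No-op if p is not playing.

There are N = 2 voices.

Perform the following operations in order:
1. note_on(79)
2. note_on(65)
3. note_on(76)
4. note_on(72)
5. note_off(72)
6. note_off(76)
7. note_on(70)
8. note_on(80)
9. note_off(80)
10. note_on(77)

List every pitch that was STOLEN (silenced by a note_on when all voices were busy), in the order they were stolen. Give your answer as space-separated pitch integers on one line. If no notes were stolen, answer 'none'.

Op 1: note_on(79): voice 0 is free -> assigned | voices=[79 -]
Op 2: note_on(65): voice 1 is free -> assigned | voices=[79 65]
Op 3: note_on(76): all voices busy, STEAL voice 0 (pitch 79, oldest) -> assign | voices=[76 65]
Op 4: note_on(72): all voices busy, STEAL voice 1 (pitch 65, oldest) -> assign | voices=[76 72]
Op 5: note_off(72): free voice 1 | voices=[76 -]
Op 6: note_off(76): free voice 0 | voices=[- -]
Op 7: note_on(70): voice 0 is free -> assigned | voices=[70 -]
Op 8: note_on(80): voice 1 is free -> assigned | voices=[70 80]
Op 9: note_off(80): free voice 1 | voices=[70 -]
Op 10: note_on(77): voice 1 is free -> assigned | voices=[70 77]

Answer: 79 65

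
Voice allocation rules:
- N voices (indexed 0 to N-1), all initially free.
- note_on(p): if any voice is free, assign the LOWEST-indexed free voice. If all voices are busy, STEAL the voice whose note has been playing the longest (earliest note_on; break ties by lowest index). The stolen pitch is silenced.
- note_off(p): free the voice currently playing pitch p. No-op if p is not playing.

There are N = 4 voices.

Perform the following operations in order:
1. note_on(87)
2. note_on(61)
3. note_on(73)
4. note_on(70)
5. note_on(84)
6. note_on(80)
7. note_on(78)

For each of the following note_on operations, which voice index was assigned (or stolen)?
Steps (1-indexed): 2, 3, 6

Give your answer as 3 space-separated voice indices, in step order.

Op 1: note_on(87): voice 0 is free -> assigned | voices=[87 - - -]
Op 2: note_on(61): voice 1 is free -> assigned | voices=[87 61 - -]
Op 3: note_on(73): voice 2 is free -> assigned | voices=[87 61 73 -]
Op 4: note_on(70): voice 3 is free -> assigned | voices=[87 61 73 70]
Op 5: note_on(84): all voices busy, STEAL voice 0 (pitch 87, oldest) -> assign | voices=[84 61 73 70]
Op 6: note_on(80): all voices busy, STEAL voice 1 (pitch 61, oldest) -> assign | voices=[84 80 73 70]
Op 7: note_on(78): all voices busy, STEAL voice 2 (pitch 73, oldest) -> assign | voices=[84 80 78 70]

Answer: 1 2 1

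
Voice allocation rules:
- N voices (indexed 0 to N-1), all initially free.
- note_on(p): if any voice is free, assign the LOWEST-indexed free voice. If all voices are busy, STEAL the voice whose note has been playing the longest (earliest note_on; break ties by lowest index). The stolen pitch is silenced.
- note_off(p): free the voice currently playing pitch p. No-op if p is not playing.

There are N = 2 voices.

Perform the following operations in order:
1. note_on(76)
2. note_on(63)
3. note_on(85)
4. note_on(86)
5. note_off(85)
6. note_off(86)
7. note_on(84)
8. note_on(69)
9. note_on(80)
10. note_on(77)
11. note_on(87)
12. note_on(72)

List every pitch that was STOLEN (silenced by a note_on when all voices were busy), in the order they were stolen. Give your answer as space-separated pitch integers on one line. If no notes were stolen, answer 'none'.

Answer: 76 63 84 69 80 77

Derivation:
Op 1: note_on(76): voice 0 is free -> assigned | voices=[76 -]
Op 2: note_on(63): voice 1 is free -> assigned | voices=[76 63]
Op 3: note_on(85): all voices busy, STEAL voice 0 (pitch 76, oldest) -> assign | voices=[85 63]
Op 4: note_on(86): all voices busy, STEAL voice 1 (pitch 63, oldest) -> assign | voices=[85 86]
Op 5: note_off(85): free voice 0 | voices=[- 86]
Op 6: note_off(86): free voice 1 | voices=[- -]
Op 7: note_on(84): voice 0 is free -> assigned | voices=[84 -]
Op 8: note_on(69): voice 1 is free -> assigned | voices=[84 69]
Op 9: note_on(80): all voices busy, STEAL voice 0 (pitch 84, oldest) -> assign | voices=[80 69]
Op 10: note_on(77): all voices busy, STEAL voice 1 (pitch 69, oldest) -> assign | voices=[80 77]
Op 11: note_on(87): all voices busy, STEAL voice 0 (pitch 80, oldest) -> assign | voices=[87 77]
Op 12: note_on(72): all voices busy, STEAL voice 1 (pitch 77, oldest) -> assign | voices=[87 72]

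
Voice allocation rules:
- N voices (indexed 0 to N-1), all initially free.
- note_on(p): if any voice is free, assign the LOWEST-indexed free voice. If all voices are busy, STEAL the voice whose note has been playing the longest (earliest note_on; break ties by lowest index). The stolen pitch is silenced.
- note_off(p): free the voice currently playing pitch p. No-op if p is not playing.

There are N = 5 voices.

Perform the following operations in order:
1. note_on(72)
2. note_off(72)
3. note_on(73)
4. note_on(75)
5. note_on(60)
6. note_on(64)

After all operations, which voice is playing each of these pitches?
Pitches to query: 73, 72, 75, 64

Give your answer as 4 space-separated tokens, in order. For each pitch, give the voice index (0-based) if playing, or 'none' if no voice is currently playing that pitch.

Op 1: note_on(72): voice 0 is free -> assigned | voices=[72 - - - -]
Op 2: note_off(72): free voice 0 | voices=[- - - - -]
Op 3: note_on(73): voice 0 is free -> assigned | voices=[73 - - - -]
Op 4: note_on(75): voice 1 is free -> assigned | voices=[73 75 - - -]
Op 5: note_on(60): voice 2 is free -> assigned | voices=[73 75 60 - -]
Op 6: note_on(64): voice 3 is free -> assigned | voices=[73 75 60 64 -]

Answer: 0 none 1 3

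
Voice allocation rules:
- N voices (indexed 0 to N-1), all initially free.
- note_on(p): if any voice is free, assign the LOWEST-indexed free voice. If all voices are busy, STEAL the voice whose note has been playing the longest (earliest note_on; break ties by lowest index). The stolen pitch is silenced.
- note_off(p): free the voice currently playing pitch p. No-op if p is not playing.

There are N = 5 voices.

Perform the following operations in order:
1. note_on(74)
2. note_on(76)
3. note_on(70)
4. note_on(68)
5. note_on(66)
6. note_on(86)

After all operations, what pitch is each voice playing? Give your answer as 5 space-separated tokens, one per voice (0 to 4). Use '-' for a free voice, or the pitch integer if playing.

Op 1: note_on(74): voice 0 is free -> assigned | voices=[74 - - - -]
Op 2: note_on(76): voice 1 is free -> assigned | voices=[74 76 - - -]
Op 3: note_on(70): voice 2 is free -> assigned | voices=[74 76 70 - -]
Op 4: note_on(68): voice 3 is free -> assigned | voices=[74 76 70 68 -]
Op 5: note_on(66): voice 4 is free -> assigned | voices=[74 76 70 68 66]
Op 6: note_on(86): all voices busy, STEAL voice 0 (pitch 74, oldest) -> assign | voices=[86 76 70 68 66]

Answer: 86 76 70 68 66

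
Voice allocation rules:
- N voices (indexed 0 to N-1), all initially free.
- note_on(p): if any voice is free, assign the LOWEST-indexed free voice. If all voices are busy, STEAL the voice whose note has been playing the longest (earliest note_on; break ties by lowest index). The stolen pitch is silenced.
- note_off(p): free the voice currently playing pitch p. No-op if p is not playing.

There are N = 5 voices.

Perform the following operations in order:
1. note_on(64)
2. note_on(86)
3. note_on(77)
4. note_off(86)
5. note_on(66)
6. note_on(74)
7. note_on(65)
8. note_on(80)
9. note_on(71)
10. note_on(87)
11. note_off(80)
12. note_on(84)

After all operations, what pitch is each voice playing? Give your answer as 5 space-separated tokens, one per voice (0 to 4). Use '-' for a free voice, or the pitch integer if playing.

Answer: 84 87 71 74 65

Derivation:
Op 1: note_on(64): voice 0 is free -> assigned | voices=[64 - - - -]
Op 2: note_on(86): voice 1 is free -> assigned | voices=[64 86 - - -]
Op 3: note_on(77): voice 2 is free -> assigned | voices=[64 86 77 - -]
Op 4: note_off(86): free voice 1 | voices=[64 - 77 - -]
Op 5: note_on(66): voice 1 is free -> assigned | voices=[64 66 77 - -]
Op 6: note_on(74): voice 3 is free -> assigned | voices=[64 66 77 74 -]
Op 7: note_on(65): voice 4 is free -> assigned | voices=[64 66 77 74 65]
Op 8: note_on(80): all voices busy, STEAL voice 0 (pitch 64, oldest) -> assign | voices=[80 66 77 74 65]
Op 9: note_on(71): all voices busy, STEAL voice 2 (pitch 77, oldest) -> assign | voices=[80 66 71 74 65]
Op 10: note_on(87): all voices busy, STEAL voice 1 (pitch 66, oldest) -> assign | voices=[80 87 71 74 65]
Op 11: note_off(80): free voice 0 | voices=[- 87 71 74 65]
Op 12: note_on(84): voice 0 is free -> assigned | voices=[84 87 71 74 65]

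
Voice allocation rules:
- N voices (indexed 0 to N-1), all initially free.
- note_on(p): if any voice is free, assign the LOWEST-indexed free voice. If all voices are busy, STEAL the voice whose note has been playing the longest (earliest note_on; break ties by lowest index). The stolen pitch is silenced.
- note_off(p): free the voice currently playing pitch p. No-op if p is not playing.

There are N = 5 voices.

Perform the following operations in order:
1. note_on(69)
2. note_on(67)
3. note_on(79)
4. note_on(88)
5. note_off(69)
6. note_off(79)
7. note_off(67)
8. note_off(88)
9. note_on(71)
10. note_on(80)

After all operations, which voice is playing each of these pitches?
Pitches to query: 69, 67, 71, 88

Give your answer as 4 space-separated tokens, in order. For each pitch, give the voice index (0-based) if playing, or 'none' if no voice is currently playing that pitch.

Answer: none none 0 none

Derivation:
Op 1: note_on(69): voice 0 is free -> assigned | voices=[69 - - - -]
Op 2: note_on(67): voice 1 is free -> assigned | voices=[69 67 - - -]
Op 3: note_on(79): voice 2 is free -> assigned | voices=[69 67 79 - -]
Op 4: note_on(88): voice 3 is free -> assigned | voices=[69 67 79 88 -]
Op 5: note_off(69): free voice 0 | voices=[- 67 79 88 -]
Op 6: note_off(79): free voice 2 | voices=[- 67 - 88 -]
Op 7: note_off(67): free voice 1 | voices=[- - - 88 -]
Op 8: note_off(88): free voice 3 | voices=[- - - - -]
Op 9: note_on(71): voice 0 is free -> assigned | voices=[71 - - - -]
Op 10: note_on(80): voice 1 is free -> assigned | voices=[71 80 - - -]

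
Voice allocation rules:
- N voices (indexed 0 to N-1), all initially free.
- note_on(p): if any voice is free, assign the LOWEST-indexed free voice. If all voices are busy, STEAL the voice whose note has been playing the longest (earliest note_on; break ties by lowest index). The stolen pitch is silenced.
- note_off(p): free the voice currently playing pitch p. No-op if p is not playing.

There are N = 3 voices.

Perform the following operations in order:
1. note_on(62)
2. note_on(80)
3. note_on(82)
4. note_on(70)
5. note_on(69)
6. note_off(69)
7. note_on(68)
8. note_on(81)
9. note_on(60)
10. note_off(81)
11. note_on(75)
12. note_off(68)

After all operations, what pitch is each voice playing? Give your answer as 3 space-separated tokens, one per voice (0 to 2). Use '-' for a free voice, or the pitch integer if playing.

Op 1: note_on(62): voice 0 is free -> assigned | voices=[62 - -]
Op 2: note_on(80): voice 1 is free -> assigned | voices=[62 80 -]
Op 3: note_on(82): voice 2 is free -> assigned | voices=[62 80 82]
Op 4: note_on(70): all voices busy, STEAL voice 0 (pitch 62, oldest) -> assign | voices=[70 80 82]
Op 5: note_on(69): all voices busy, STEAL voice 1 (pitch 80, oldest) -> assign | voices=[70 69 82]
Op 6: note_off(69): free voice 1 | voices=[70 - 82]
Op 7: note_on(68): voice 1 is free -> assigned | voices=[70 68 82]
Op 8: note_on(81): all voices busy, STEAL voice 2 (pitch 82, oldest) -> assign | voices=[70 68 81]
Op 9: note_on(60): all voices busy, STEAL voice 0 (pitch 70, oldest) -> assign | voices=[60 68 81]
Op 10: note_off(81): free voice 2 | voices=[60 68 -]
Op 11: note_on(75): voice 2 is free -> assigned | voices=[60 68 75]
Op 12: note_off(68): free voice 1 | voices=[60 - 75]

Answer: 60 - 75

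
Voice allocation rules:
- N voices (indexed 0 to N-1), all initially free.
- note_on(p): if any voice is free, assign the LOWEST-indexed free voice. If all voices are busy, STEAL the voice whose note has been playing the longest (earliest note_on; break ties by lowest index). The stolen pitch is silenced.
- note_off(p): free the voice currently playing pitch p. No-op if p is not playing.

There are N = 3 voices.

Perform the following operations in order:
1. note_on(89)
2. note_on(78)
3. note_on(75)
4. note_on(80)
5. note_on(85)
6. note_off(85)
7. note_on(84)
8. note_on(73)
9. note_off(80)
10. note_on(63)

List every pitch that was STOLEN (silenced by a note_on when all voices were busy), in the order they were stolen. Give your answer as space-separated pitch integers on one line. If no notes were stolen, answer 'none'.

Op 1: note_on(89): voice 0 is free -> assigned | voices=[89 - -]
Op 2: note_on(78): voice 1 is free -> assigned | voices=[89 78 -]
Op 3: note_on(75): voice 2 is free -> assigned | voices=[89 78 75]
Op 4: note_on(80): all voices busy, STEAL voice 0 (pitch 89, oldest) -> assign | voices=[80 78 75]
Op 5: note_on(85): all voices busy, STEAL voice 1 (pitch 78, oldest) -> assign | voices=[80 85 75]
Op 6: note_off(85): free voice 1 | voices=[80 - 75]
Op 7: note_on(84): voice 1 is free -> assigned | voices=[80 84 75]
Op 8: note_on(73): all voices busy, STEAL voice 2 (pitch 75, oldest) -> assign | voices=[80 84 73]
Op 9: note_off(80): free voice 0 | voices=[- 84 73]
Op 10: note_on(63): voice 0 is free -> assigned | voices=[63 84 73]

Answer: 89 78 75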